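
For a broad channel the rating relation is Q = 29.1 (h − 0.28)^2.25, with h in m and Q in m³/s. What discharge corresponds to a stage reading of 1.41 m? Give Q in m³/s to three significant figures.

Q = 29.1 × (1.41 − 0.28)^2.25 = 29.1 × 1.13^2.25 = 38.31 m³/s

38.3 m³/s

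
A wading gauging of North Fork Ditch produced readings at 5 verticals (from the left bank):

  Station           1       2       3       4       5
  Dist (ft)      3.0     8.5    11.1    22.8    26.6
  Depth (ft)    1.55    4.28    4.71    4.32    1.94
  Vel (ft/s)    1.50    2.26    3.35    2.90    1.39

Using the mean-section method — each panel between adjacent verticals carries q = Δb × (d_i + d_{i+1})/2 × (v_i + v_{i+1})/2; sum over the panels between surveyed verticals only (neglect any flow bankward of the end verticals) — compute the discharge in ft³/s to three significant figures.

254 ft³/s

Panel 1-2: Δb = 5.5 ft, d̄ = (1.55+4.28)/2 = 2.915, v̄ = (1.50+2.26)/2 = 1.88 → q = 5.5×2.915×1.88 = 30.14 ft³/s
Panel 2-3: Δb = 2.6 ft, d̄ = (4.28+4.71)/2 = 4.495, v̄ = (2.26+3.35)/2 = 2.805 → q = 2.6×4.495×2.805 = 32.78 ft³/s
Panel 3-4: Δb = 11.7 ft, d̄ = (4.71+4.32)/2 = 4.515, v̄ = (3.35+2.90)/2 = 3.125 → q = 11.7×4.515×3.125 = 165.1 ft³/s
Panel 4-5: Δb = 3.8 ft, d̄ = (4.32+1.94)/2 = 3.13, v̄ = (2.90+1.39)/2 = 2.145 → q = 3.8×3.13×2.145 = 25.51 ft³/s
Q = Σ q = 253.5 ft³/s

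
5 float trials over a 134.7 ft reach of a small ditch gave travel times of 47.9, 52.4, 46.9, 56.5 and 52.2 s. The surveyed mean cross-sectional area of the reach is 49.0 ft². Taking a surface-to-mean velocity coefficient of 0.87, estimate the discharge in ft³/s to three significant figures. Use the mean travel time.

t̄ = (47.9 + 52.4 + 46.9 + 56.5 + 52.2) / 5 = 51.18 s
v_surface = L / t̄ = 134.7 / 51.18 = 2.632 ft/s
v_mean = 0.87 × 2.632 = 2.290 ft/s
Q = A × v_mean = 49.0 × 2.290 = 112.2 ft³/s

112 ft³/s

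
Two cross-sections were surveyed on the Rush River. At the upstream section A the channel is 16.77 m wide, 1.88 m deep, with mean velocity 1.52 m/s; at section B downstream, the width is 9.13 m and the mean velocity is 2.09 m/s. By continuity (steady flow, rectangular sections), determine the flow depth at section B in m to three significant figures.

Q = A₁V₁ = (16.77×1.88) × 1.52 = 47.92 m³/s
d₂ = Q/(b₂ V₂) = 47.92/(9.13×2.09) = 2.511 m

2.51 m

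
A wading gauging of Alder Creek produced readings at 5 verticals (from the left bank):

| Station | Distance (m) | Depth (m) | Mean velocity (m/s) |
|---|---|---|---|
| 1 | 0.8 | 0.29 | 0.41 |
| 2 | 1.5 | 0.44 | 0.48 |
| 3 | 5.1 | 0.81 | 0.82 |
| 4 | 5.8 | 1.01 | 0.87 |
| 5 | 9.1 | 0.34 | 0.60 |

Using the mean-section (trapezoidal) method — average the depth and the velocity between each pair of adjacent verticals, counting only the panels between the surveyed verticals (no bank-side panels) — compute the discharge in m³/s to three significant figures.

3.75 m³/s

Panel 1-2: Δb = 0.7 m, d̄ = (0.29+0.44)/2 = 0.365, v̄ = (0.41+0.48)/2 = 0.445 → q = 0.7×0.365×0.445 = 0.1137 m³/s
Panel 2-3: Δb = 3.6 m, d̄ = (0.44+0.81)/2 = 0.625, v̄ = (0.48+0.82)/2 = 0.65 → q = 3.6×0.625×0.65 = 1.463 m³/s
Panel 3-4: Δb = 0.7 m, d̄ = (0.81+1.01)/2 = 0.91, v̄ = (0.82+0.87)/2 = 0.845 → q = 0.7×0.91×0.845 = 0.5383 m³/s
Panel 4-5: Δb = 3.3 m, d̄ = (1.01+0.34)/2 = 0.675, v̄ = (0.87+0.60)/2 = 0.735 → q = 3.3×0.675×0.735 = 1.637 m³/s
Q = Σ q = 3.752 m³/s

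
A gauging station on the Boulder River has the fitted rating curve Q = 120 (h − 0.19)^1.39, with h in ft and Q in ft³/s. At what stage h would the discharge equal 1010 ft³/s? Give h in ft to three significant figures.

h − h₀ = (Q/C)^(1/b) = (1010/120)^(1/1.39) = 4.630 ft
h = 0.19 + 4.630 = 4.820 ft

4.82 ft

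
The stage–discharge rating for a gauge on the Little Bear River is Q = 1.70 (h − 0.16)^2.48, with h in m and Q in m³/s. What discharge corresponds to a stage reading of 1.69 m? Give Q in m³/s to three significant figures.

4.88 m³/s

Q = 1.70 × (1.69 − 0.16)^2.48 = 1.70 × 1.53^2.48 = 4.881 m³/s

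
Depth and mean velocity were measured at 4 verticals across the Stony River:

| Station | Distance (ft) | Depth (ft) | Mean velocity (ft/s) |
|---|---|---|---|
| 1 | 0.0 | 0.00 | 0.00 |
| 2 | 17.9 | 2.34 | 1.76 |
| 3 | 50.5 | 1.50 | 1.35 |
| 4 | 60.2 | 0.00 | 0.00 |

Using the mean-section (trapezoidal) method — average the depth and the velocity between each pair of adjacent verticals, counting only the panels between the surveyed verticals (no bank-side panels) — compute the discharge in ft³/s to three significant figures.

121 ft³/s

Panel 1-2: Δb = 17.9 ft, d̄ = (0.00+2.34)/2 = 1.17, v̄ = (0.00+1.76)/2 = 0.88 → q = 17.9×1.17×0.88 = 18.43 ft³/s
Panel 2-3: Δb = 32.6 ft, d̄ = (2.34+1.50)/2 = 1.92, v̄ = (1.76+1.35)/2 = 1.555 → q = 32.6×1.92×1.555 = 97.33 ft³/s
Panel 3-4: Δb = 9.7 ft, d̄ = (1.50+0.00)/2 = 0.75, v̄ = (1.35+0.00)/2 = 0.675 → q = 9.7×0.75×0.675 = 4.911 ft³/s
Q = Σ q = 120.7 ft³/s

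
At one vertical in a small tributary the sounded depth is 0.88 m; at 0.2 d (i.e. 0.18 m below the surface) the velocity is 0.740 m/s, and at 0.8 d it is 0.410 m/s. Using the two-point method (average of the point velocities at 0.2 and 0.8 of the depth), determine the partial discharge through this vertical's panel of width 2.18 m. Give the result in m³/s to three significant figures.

v̄ = (0.740 + 0.410) / 2 = 0.5750 m/s
q = v̄ × d × w = 0.5750 × 0.88 × 2.18 = 1.103 m³/s

1.10 m³/s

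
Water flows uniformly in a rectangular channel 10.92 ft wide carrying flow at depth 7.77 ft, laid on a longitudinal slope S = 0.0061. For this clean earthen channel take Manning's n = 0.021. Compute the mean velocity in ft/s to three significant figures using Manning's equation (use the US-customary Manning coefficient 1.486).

A = b·y = 10.92 × 7.77 = 84.85 ft²
P = b + 2y = 10.92 + 2×7.77 = 26.46 ft
R = A/P = 84.85/26.46 = 3.207 ft
Q = (1.486/n)·A·R^(2/3)·S^(1/2) = (1.486/0.021) × 84.85 × 3.207^(2/3) × 0.0061^(1/2) = 1020 ft³/s
V = Q/A = 1020/84.85 = 12.02 ft/s

12.0 ft/s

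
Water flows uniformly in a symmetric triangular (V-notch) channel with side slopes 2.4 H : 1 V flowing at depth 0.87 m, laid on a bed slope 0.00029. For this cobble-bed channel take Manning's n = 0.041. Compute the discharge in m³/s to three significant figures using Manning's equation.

A = z·y² = 2.4×0.87² = 1.817 m²
P = 2y√(1+z²) = 2×0.87×√(1+2.4²) = 4.524 m
R = A/P = 1.817/4.524 = 0.4015 m
Q = (1/n)·A·R^(2/3)·S^(1/2) = (1/0.041) × 1.817 × 0.4015^(2/3) × 0.00029^(1/2) = 0.4107 m³/s

0.411 m³/s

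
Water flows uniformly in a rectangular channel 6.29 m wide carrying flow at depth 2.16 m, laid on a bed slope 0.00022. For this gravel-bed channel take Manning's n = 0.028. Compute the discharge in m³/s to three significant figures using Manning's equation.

A = b·y = 6.29 × 2.16 = 13.59 m²
P = b + 2y = 6.29 + 2×2.16 = 10.61 m
R = A/P = 13.59/10.61 = 1.281 m
Q = (1/n)·A·R^(2/3)·S^(1/2) = (1/0.028) × 13.59 × 1.281^(2/3) × 0.00022^(1/2) = 8.487 m³/s

8.49 m³/s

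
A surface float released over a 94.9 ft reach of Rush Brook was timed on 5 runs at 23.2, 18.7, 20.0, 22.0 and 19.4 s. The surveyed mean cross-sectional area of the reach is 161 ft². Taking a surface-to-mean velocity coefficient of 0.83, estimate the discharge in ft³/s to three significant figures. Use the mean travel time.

t̄ = (23.2 + 18.7 + 20.0 + 22.0 + 19.4) / 5 = 20.66 s
v_surface = L / t̄ = 94.9 / 20.66 = 4.593 ft/s
v_mean = 0.83 × 4.593 = 3.813 ft/s
Q = A × v_mean = 161 × 3.813 = 613.8 ft³/s

614 ft³/s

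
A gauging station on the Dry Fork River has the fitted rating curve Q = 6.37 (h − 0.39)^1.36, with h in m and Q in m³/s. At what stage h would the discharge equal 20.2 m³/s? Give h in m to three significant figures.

2.73 m

h − h₀ = (Q/C)^(1/b) = (20.2/6.37)^(1/1.36) = 2.336 m
h = 0.39 + 2.336 = 2.726 m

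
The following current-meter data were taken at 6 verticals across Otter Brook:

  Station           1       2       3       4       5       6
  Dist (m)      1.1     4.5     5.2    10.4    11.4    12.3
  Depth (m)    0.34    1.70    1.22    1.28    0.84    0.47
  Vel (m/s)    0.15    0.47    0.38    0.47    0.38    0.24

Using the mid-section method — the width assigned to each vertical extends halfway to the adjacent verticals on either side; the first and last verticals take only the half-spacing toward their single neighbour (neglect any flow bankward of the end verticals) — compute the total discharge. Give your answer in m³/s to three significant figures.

w_1 = (4.5 − 1.1)/2 = 1.7 m; q_1 = 0.15 × 0.34 × 1.7 = 0.08670 m³/s
w_2 = (5.2 − 1.1)/2 = 2.05 m; q_2 = 0.47 × 1.70 × 2.05 = 1.638 m³/s
w_3 = (10.4 − 4.5)/2 = 2.95 m; q_3 = 0.38 × 1.22 × 2.95 = 1.368 m³/s
w_4 = (11.4 − 5.2)/2 = 3.1 m; q_4 = 0.47 × 1.28 × 3.1 = 1.865 m³/s
w_5 = (12.3 − 10.4)/2 = 0.95 m; q_5 = 0.38 × 0.84 × 0.95 = 0.3032 m³/s
w_6 = (12.3 − 11.4)/2 = 0.45 m; q_6 = 0.24 × 0.47 × 0.45 = 0.05076 m³/s
Q = Σ qᵢ = 5.311 m³/s

5.31 m³/s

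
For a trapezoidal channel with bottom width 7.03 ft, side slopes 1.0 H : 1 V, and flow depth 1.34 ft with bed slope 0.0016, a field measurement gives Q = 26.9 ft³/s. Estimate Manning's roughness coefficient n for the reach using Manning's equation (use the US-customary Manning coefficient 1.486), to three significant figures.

A = (b + z·y)·y = (7.03 + 1.0×1.34)×1.34 = 11.22 ft²
P = b + 2y√(1+z²) = 7.03 + 2×1.34×√(1+1.0²) = 10.82 ft
R = A/P = 11.22/10.82 = 1.037 ft
n = (1.486/Q)·A·R^(2/3)·S^(1/2) = (1.486/26.9) × 11.22 × 1.024 × 0.04000 = 0.02538

0.0254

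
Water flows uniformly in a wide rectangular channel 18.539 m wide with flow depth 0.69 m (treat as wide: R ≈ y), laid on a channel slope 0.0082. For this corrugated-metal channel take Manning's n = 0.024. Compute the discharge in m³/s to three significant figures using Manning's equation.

A = b·y = 18.539 × 0.69 = 12.79 m²
Wide channel: R ≈ y = 0.69 m
Q = (1/n)·A·R^(2/3)·S^(1/2) = (1/0.024) × 12.79 × 0.6900^(2/3) × 0.0082^(1/2) = 37.69 m³/s

37.7 m³/s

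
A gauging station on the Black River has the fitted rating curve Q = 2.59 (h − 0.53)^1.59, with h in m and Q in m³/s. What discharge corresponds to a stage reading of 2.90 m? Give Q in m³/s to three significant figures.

Q = 2.59 × (2.90 − 0.53)^1.59 = 2.59 × 2.37^1.59 = 10.21 m³/s

10.2 m³/s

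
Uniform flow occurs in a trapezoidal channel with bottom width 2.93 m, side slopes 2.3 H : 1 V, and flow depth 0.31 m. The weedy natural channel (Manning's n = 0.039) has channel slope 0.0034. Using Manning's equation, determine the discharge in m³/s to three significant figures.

0.673 m³/s

A = (b + z·y)·y = (2.93 + 2.3×0.31)×0.31 = 1.129 m²
P = b + 2y√(1+z²) = 2.93 + 2×0.31×√(1+2.3²) = 4.485 m
R = A/P = 1.129/4.485 = 0.2518 m
Q = (1/n)·A·R^(2/3)·S^(1/2) = (1/0.039) × 1.129 × 0.2518^(2/3) × 0.0034^(1/2) = 0.6733 m³/s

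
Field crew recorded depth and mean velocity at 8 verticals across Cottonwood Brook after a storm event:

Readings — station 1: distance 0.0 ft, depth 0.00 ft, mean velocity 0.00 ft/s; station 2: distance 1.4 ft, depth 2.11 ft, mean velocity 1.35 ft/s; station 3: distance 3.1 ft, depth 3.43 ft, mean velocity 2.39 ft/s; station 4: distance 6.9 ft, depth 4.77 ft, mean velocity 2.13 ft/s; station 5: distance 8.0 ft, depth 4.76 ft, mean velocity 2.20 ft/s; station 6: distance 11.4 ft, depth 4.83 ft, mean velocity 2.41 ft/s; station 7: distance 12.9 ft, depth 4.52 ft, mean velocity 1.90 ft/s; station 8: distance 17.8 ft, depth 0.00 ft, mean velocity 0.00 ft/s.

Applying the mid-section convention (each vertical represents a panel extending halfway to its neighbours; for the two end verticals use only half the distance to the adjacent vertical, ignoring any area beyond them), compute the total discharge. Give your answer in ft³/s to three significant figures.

131 ft³/s

w_2 = (3.1 − 0.0)/2 = 1.55 ft; q_2 = 1.35 × 2.11 × 1.55 = 4.415 ft³/s
w_3 = (6.9 − 1.4)/2 = 2.75 ft; q_3 = 2.39 × 3.43 × 2.75 = 22.54 ft³/s
w_4 = (8.0 − 3.1)/2 = 2.45 ft; q_4 = 2.13 × 4.77 × 2.45 = 24.89 ft³/s
w_5 = (11.4 − 6.9)/2 = 2.25 ft; q_5 = 2.20 × 4.76 × 2.25 = 23.56 ft³/s
w_6 = (12.9 − 8.0)/2 = 2.45 ft; q_6 = 2.41 × 4.83 × 2.45 = 28.52 ft³/s
w_7 = (17.8 − 11.4)/2 = 3.2 ft; q_7 = 1.90 × 4.52 × 3.2 = 27.48 ft³/s
Stations 1, 8 contribute zero (depth or velocity is 0).
Q = Σ qᵢ = 131.4 ft³/s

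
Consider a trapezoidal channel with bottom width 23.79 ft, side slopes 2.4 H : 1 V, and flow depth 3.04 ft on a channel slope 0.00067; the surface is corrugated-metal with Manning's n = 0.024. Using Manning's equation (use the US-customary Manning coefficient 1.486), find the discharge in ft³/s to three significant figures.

270 ft³/s

A = (b + z·y)·y = (23.79 + 2.4×3.04)×3.04 = 94.50 ft²
P = b + 2y√(1+z²) = 23.79 + 2×3.04×√(1+2.4²) = 39.60 ft
R = A/P = 94.50/39.60 = 2.387 ft
Q = (1.486/n)·A·R^(2/3)·S^(1/2) = (1.486/0.024) × 94.50 × 2.387^(2/3) × 0.00067^(1/2) = 270.5 ft³/s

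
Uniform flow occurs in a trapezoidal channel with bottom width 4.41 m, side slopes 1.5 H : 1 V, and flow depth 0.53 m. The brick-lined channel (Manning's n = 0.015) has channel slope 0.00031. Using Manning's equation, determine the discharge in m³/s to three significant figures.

1.86 m³/s

A = (b + z·y)·y = (4.41 + 1.5×0.53)×0.53 = 2.759 m²
P = b + 2y√(1+z²) = 4.41 + 2×0.53×√(1+1.5²) = 6.321 m
R = A/P = 2.759/6.321 = 0.4364 m
Q = (1/n)·A·R^(2/3)·S^(1/2) = (1/0.015) × 2.759 × 0.4364^(2/3) × 0.00031^(1/2) = 1.863 m³/s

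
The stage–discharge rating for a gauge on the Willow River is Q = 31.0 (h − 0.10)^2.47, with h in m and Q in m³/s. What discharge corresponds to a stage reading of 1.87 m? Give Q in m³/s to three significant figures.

Q = 31.0 × (1.87 − 0.10)^2.47 = 31.0 × 1.77^2.47 = 127.0 m³/s

127 m³/s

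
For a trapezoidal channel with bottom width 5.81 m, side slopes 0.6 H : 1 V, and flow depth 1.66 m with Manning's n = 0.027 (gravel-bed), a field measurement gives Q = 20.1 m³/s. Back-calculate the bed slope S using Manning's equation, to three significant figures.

A = (b + z·y)·y = (5.81 + 0.6×1.66)×1.66 = 11.30 m²
P = b + 2y√(1+z²) = 5.81 + 2×1.66×√(1+0.6²) = 9.682 m
R = A/P = 11.30/9.682 = 1.167 m
S = (Q·n / (1·A·R^(2/3)))² = (20.1×0.027 / (1×11.30×1.108))² = 0.001878

0.00188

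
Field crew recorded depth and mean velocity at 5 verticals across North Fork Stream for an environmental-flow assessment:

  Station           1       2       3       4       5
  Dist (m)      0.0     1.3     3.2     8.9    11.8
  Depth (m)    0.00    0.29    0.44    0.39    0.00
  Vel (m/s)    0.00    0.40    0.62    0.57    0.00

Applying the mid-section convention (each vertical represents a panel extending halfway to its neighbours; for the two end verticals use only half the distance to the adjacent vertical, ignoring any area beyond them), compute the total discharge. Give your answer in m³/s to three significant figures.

2.18 m³/s

w_2 = (3.2 − 0.0)/2 = 1.6 m; q_2 = 0.40 × 0.29 × 1.6 = 0.1856 m³/s
w_3 = (8.9 − 1.3)/2 = 3.8 m; q_3 = 0.62 × 0.44 × 3.8 = 1.037 m³/s
w_4 = (11.8 − 3.2)/2 = 4.3 m; q_4 = 0.57 × 0.39 × 4.3 = 0.9559 m³/s
Stations 1, 5 contribute zero (depth or velocity is 0).
Q = Σ qᵢ = 2.178 m³/s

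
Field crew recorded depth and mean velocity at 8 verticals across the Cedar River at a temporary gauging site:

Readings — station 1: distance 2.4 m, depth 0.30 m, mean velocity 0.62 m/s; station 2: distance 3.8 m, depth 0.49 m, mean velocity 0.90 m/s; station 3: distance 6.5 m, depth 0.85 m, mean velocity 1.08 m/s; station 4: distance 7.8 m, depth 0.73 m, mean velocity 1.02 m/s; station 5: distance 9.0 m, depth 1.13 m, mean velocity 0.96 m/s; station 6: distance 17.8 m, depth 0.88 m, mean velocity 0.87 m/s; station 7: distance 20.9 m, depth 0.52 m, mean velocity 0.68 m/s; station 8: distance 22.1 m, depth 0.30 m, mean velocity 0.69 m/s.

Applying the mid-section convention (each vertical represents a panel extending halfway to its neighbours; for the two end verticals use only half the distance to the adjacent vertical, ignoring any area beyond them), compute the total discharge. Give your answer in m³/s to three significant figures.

w_1 = (3.8 − 2.4)/2 = 0.7 m; q_1 = 0.62 × 0.30 × 0.7 = 0.1302 m³/s
w_2 = (6.5 − 2.4)/2 = 2.05 m; q_2 = 0.90 × 0.49 × 2.05 = 0.9041 m³/s
w_3 = (7.8 − 3.8)/2 = 2 m; q_3 = 1.08 × 0.85 × 2 = 1.836 m³/s
w_4 = (9.0 − 6.5)/2 = 1.25 m; q_4 = 1.02 × 0.73 × 1.25 = 0.9308 m³/s
w_5 = (17.8 − 7.8)/2 = 5 m; q_5 = 0.96 × 1.13 × 5 = 5.424 m³/s
w_6 = (20.9 − 9.0)/2 = 5.95 m; q_6 = 0.87 × 0.88 × 5.95 = 4.555 m³/s
w_7 = (22.1 − 17.8)/2 = 2.15 m; q_7 = 0.68 × 0.52 × 2.15 = 0.7602 m³/s
w_8 = (22.1 − 20.9)/2 = 0.6 m; q_8 = 0.69 × 0.30 × 0.6 = 0.1242 m³/s
Q = Σ qᵢ = 14.66 m³/s

14.7 m³/s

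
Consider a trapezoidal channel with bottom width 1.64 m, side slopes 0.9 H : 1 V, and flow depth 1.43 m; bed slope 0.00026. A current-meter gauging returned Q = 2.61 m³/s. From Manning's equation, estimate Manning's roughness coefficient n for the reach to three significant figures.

A = (b + z·y)·y = (1.64 + 0.9×1.43)×1.43 = 4.186 m²
P = b + 2y√(1+z²) = 1.64 + 2×1.43×√(1+0.9²) = 5.488 m
R = A/P = 4.186/5.488 = 0.7627 m
n = (1/Q)·A·R^(2/3)·S^(1/2) = (1/2.61) × 4.186 × 0.8348 × 0.01612 = 0.02159

0.0216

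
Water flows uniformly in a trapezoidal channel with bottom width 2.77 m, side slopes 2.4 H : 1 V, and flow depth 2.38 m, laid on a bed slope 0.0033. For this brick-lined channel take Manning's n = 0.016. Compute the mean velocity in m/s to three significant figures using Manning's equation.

4.35 m/s

A = (b + z·y)·y = (2.77 + 2.4×2.38)×2.38 = 20.19 m²
P = b + 2y√(1+z²) = 2.77 + 2×2.38×√(1+2.4²) = 15.15 m
R = A/P = 20.19/15.15 = 1.333 m
Q = (1/n)·A·R^(2/3)·S^(1/2) = (1/0.016) × 20.19 × 1.333^(2/3) × 0.0033^(1/2) = 87.78 m³/s
V = Q/A = 87.78/20.19 = 4.348 m/s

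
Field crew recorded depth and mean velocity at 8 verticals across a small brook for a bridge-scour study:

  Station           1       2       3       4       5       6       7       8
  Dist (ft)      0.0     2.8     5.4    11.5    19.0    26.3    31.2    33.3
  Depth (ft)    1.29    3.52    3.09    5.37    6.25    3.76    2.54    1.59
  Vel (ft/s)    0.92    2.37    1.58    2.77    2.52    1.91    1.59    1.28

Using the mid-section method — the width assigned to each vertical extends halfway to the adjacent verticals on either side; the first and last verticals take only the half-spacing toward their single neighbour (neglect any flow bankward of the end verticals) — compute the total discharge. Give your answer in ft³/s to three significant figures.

323 ft³/s

w_1 = (2.8 − 0.0)/2 = 1.4 ft; q_1 = 0.92 × 1.29 × 1.4 = 1.662 ft³/s
w_2 = (5.4 − 0.0)/2 = 2.7 ft; q_2 = 2.37 × 3.52 × 2.7 = 22.52 ft³/s
w_3 = (11.5 − 2.8)/2 = 4.35 ft; q_3 = 1.58 × 3.09 × 4.35 = 21.24 ft³/s
w_4 = (19.0 − 5.4)/2 = 6.8 ft; q_4 = 2.77 × 5.37 × 6.8 = 101.1 ft³/s
w_5 = (26.3 − 11.5)/2 = 7.4 ft; q_5 = 2.52 × 6.25 × 7.4 = 116.6 ft³/s
w_6 = (31.2 − 19.0)/2 = 6.1 ft; q_6 = 1.91 × 3.76 × 6.1 = 43.81 ft³/s
w_7 = (33.3 − 26.3)/2 = 3.5 ft; q_7 = 1.59 × 2.54 × 3.5 = 14.14 ft³/s
w_8 = (33.3 − 31.2)/2 = 1.05 ft; q_8 = 1.28 × 1.59 × 1.05 = 2.137 ft³/s
Q = Σ qᵢ = 323.2 ft³/s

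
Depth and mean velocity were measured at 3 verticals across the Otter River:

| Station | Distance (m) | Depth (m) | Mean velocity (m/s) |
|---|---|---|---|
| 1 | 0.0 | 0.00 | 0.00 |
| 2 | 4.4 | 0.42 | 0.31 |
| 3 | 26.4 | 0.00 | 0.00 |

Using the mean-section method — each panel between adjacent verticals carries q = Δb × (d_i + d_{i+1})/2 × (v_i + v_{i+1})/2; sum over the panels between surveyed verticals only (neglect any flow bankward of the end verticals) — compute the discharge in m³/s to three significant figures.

0.859 m³/s

Panel 1-2: Δb = 4.4 m, d̄ = (0.00+0.42)/2 = 0.21, v̄ = (0.00+0.31)/2 = 0.155 → q = 4.4×0.21×0.155 = 0.1432 m³/s
Panel 2-3: Δb = 22 m, d̄ = (0.42+0.00)/2 = 0.21, v̄ = (0.31+0.00)/2 = 0.155 → q = 22×0.21×0.155 = 0.7161 m³/s
Q = Σ q = 0.8593 m³/s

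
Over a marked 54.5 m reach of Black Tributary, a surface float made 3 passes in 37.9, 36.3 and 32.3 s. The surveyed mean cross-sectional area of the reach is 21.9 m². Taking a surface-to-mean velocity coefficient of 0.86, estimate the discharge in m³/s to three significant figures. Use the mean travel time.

t̄ = (37.9 + 36.3 + 32.3) / 3 = 35.5 s
v_surface = L / t̄ = 54.5 / 35.5 = 1.535 m/s
v_mean = 0.86 × 1.535 = 1.320 m/s
Q = A × v_mean = 21.9 × 1.320 = 28.91 m³/s

28.9 m³/s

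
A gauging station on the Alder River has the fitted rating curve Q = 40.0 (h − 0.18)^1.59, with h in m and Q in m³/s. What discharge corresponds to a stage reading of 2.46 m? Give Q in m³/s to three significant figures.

Q = 40.0 × (2.46 − 0.18)^1.59 = 40.0 × 2.28^1.59 = 148.3 m³/s

148 m³/s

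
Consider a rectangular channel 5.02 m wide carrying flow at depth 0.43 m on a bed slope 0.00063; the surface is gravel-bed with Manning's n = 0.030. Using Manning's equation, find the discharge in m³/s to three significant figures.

0.926 m³/s

A = b·y = 5.02 × 0.43 = 2.159 m²
P = b + 2y = 5.02 + 2×0.43 = 5.880 m
R = A/P = 2.159/5.880 = 0.3671 m
Q = (1/n)·A·R^(2/3)·S^(1/2) = (1/0.030) × 2.159 × 0.3671^(2/3) × 0.00063^(1/2) = 0.9259 m³/s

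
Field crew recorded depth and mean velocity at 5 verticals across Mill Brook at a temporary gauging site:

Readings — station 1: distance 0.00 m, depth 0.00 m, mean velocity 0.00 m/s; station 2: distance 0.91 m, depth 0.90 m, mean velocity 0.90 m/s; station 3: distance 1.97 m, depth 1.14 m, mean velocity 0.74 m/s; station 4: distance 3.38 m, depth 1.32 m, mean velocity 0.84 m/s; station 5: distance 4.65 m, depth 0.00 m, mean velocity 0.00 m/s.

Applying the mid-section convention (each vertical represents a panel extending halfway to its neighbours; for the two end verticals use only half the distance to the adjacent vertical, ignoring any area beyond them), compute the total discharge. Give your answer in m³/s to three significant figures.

3.33 m³/s

w_2 = (1.97 − 0.00)/2 = 0.985 m; q_2 = 0.90 × 0.90 × 0.985 = 0.7979 m³/s
w_3 = (3.38 − 0.91)/2 = 1.235 m; q_3 = 0.74 × 1.14 × 1.235 = 1.042 m³/s
w_4 = (4.65 − 1.97)/2 = 1.34 m; q_4 = 0.84 × 1.32 × 1.34 = 1.486 m³/s
Stations 1, 5 contribute zero (depth or velocity is 0).
Q = Σ qᵢ = 3.325 m³/s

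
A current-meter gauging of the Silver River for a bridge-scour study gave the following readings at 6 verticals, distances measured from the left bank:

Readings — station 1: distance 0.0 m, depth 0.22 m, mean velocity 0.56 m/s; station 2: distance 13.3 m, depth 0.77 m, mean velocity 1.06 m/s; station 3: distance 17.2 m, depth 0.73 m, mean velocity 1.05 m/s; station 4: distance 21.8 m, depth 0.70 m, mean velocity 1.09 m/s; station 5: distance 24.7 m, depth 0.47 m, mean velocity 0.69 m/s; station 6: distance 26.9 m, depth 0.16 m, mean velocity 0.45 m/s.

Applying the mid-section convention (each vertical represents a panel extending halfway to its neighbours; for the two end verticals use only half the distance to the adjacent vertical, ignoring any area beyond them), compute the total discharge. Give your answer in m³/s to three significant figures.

14.9 m³/s

w_1 = (13.3 − 0.0)/2 = 6.65 m; q_1 = 0.56 × 0.22 × 6.65 = 0.8193 m³/s
w_2 = (17.2 − 0.0)/2 = 8.6 m; q_2 = 1.06 × 0.77 × 8.6 = 7.019 m³/s
w_3 = (21.8 − 13.3)/2 = 4.25 m; q_3 = 1.05 × 0.73 × 4.25 = 3.258 m³/s
w_4 = (24.7 − 17.2)/2 = 3.75 m; q_4 = 1.09 × 0.70 × 3.75 = 2.861 m³/s
w_5 = (26.9 − 21.8)/2 = 2.55 m; q_5 = 0.69 × 0.47 × 2.55 = 0.8270 m³/s
w_6 = (26.9 − 24.7)/2 = 1.1 m; q_6 = 0.45 × 0.16 × 1.1 = 0.07920 m³/s
Q = Σ qᵢ = 14.86 m³/s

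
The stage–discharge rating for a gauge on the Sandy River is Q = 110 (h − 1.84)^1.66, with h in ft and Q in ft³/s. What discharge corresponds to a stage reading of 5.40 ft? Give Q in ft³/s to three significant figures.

905 ft³/s

Q = 110 × (5.40 − 1.84)^1.66 = 110 × 3.56^1.66 = 905.3 ft³/s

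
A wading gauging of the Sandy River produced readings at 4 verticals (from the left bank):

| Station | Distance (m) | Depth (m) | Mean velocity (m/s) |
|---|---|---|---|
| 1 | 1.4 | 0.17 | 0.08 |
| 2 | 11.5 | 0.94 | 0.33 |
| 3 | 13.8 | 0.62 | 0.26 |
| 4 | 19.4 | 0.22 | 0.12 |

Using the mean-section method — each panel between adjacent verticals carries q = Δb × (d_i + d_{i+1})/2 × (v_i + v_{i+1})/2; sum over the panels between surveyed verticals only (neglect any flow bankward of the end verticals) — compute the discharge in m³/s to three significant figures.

Panel 1-2: Δb = 10.1 m, d̄ = (0.17+0.94)/2 = 0.555, v̄ = (0.08+0.33)/2 = 0.205 → q = 10.1×0.555×0.205 = 1.149 m³/s
Panel 2-3: Δb = 2.3 m, d̄ = (0.94+0.62)/2 = 0.78, v̄ = (0.33+0.26)/2 = 0.295 → q = 2.3×0.78×0.295 = 0.5292 m³/s
Panel 3-4: Δb = 5.6 m, d̄ = (0.62+0.22)/2 = 0.42, v̄ = (0.26+0.12)/2 = 0.19 → q = 5.6×0.42×0.19 = 0.4469 m³/s
Q = Σ q = 2.125 m³/s

2.13 m³/s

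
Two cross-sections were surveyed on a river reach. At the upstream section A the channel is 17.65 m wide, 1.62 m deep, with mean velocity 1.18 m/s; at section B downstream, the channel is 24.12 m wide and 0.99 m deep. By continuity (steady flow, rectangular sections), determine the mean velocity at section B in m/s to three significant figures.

Q = A₁V₁ = (17.65×1.62) × 1.18 = 33.74 m³/s
A₂ = 24.12 × 0.99 = 23.88 m²
V₂ = Q/A₂ = 33.74/23.88 = 1.413 m/s

1.41 m/s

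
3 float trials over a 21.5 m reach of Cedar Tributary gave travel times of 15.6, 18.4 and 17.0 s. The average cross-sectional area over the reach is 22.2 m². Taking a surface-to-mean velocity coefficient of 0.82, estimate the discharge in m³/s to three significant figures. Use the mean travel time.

t̄ = (15.6 + 18.4 + 17.0) / 3 = 17 s
v_surface = L / t̄ = 21.5 / 17 = 1.265 m/s
v_mean = 0.82 × 1.265 = 1.037 m/s
Q = A × v_mean = 22.2 × 1.037 = 23.02 m³/s

23.0 m³/s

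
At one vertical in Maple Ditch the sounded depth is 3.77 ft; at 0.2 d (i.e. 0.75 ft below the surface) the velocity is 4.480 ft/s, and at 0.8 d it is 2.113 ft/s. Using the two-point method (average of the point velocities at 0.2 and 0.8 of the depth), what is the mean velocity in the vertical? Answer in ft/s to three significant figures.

v̄ = (4.480 + 2.113) / 2 = 3.297 ft/s

3.30 ft/s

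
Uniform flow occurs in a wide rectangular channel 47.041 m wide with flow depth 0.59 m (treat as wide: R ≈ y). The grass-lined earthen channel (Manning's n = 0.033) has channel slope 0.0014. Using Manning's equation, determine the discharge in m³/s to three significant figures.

A = b·y = 47.041 × 0.59 = 27.75 m²
Wide channel: R ≈ y = 0.59 m
Q = (1/n)·A·R^(2/3)·S^(1/2) = (1/0.033) × 27.75 × 0.5900^(2/3) × 0.0014^(1/2) = 22.14 m³/s

22.1 m³/s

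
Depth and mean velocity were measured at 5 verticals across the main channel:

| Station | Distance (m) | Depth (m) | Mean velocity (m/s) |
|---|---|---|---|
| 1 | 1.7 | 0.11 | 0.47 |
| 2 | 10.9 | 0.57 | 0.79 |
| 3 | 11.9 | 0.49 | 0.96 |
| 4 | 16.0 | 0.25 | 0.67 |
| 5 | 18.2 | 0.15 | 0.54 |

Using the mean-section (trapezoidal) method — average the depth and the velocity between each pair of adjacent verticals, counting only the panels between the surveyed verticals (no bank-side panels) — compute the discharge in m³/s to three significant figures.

3.94 m³/s

Panel 1-2: Δb = 9.2 m, d̄ = (0.11+0.57)/2 = 0.34, v̄ = (0.47+0.79)/2 = 0.63 → q = 9.2×0.34×0.63 = 1.971 m³/s
Panel 2-3: Δb = 1 m, d̄ = (0.57+0.49)/2 = 0.53, v̄ = (0.79+0.96)/2 = 0.875 → q = 1×0.53×0.875 = 0.4638 m³/s
Panel 3-4: Δb = 4.1 m, d̄ = (0.49+0.25)/2 = 0.37, v̄ = (0.96+0.67)/2 = 0.815 → q = 4.1×0.37×0.815 = 1.236 m³/s
Panel 4-5: Δb = 2.2 m, d̄ = (0.25+0.15)/2 = 0.2, v̄ = (0.67+0.54)/2 = 0.605 → q = 2.2×0.2×0.605 = 0.2662 m³/s
Q = Σ q = 3.937 m³/s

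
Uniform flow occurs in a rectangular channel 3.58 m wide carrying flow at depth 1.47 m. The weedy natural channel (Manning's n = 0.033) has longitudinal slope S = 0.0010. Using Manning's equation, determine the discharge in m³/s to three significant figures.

4.37 m³/s

A = b·y = 3.58 × 1.47 = 5.263 m²
P = b + 2y = 3.58 + 2×1.47 = 6.520 m
R = A/P = 5.263/6.520 = 0.8071 m
Q = (1/n)·A·R^(2/3)·S^(1/2) = (1/0.033) × 5.263 × 0.8071^(2/3) × 0.0010^(1/2) = 4.372 m³/s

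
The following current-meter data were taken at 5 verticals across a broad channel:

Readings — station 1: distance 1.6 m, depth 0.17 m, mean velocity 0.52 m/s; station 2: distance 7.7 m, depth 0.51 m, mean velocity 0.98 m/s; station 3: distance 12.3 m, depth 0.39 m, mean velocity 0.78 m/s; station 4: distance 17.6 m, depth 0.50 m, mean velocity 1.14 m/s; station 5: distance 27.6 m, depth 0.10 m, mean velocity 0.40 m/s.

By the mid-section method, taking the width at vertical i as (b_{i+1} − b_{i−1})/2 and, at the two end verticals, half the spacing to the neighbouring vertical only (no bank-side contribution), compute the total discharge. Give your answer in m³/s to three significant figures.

9.01 m³/s

w_1 = (7.7 − 1.6)/2 = 3.05 m; q_1 = 0.52 × 0.17 × 3.05 = 0.2696 m³/s
w_2 = (12.3 − 1.6)/2 = 5.35 m; q_2 = 0.98 × 0.51 × 5.35 = 2.674 m³/s
w_3 = (17.6 − 7.7)/2 = 4.95 m; q_3 = 0.78 × 0.39 × 4.95 = 1.506 m³/s
w_4 = (27.6 − 12.3)/2 = 7.65 m; q_4 = 1.14 × 0.50 × 7.65 = 4.361 m³/s
w_5 = (27.6 − 17.6)/2 = 5 m; q_5 = 0.40 × 0.10 × 5 = 0.2000 m³/s
Q = Σ qᵢ = 9.010 m³/s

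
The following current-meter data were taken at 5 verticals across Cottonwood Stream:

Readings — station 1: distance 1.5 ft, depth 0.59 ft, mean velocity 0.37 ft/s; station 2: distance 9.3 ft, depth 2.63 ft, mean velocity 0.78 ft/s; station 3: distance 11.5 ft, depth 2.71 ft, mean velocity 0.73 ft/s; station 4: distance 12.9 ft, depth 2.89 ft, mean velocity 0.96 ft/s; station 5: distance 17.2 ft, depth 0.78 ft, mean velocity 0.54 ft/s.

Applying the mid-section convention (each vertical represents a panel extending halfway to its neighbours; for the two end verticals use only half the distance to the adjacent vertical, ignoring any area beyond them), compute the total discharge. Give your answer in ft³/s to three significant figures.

w_1 = (9.3 − 1.5)/2 = 3.9 ft; q_1 = 0.37 × 0.59 × 3.9 = 0.8514 ft³/s
w_2 = (11.5 − 1.5)/2 = 5 ft; q_2 = 0.78 × 2.63 × 5 = 10.26 ft³/s
w_3 = (12.9 − 9.3)/2 = 1.8 ft; q_3 = 0.73 × 2.71 × 1.8 = 3.561 ft³/s
w_4 = (17.2 − 11.5)/2 = 2.85 ft; q_4 = 0.96 × 2.89 × 2.85 = 7.907 ft³/s
w_5 = (17.2 − 12.9)/2 = 2.15 ft; q_5 = 0.54 × 0.78 × 2.15 = 0.9056 ft³/s
Q = Σ qᵢ = 23.48 ft³/s

23.5 ft³/s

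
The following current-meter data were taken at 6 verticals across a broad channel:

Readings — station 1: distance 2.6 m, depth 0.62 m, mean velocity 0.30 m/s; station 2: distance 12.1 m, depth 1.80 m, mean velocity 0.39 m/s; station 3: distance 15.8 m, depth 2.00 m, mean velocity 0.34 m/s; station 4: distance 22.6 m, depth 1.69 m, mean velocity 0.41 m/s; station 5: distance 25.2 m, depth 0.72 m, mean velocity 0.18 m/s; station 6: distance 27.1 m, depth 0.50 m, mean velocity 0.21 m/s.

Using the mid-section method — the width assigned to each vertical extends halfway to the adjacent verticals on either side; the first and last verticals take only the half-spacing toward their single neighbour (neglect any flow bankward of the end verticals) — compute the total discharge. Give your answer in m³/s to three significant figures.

12.7 m³/s

w_1 = (12.1 − 2.6)/2 = 4.75 m; q_1 = 0.30 × 0.62 × 4.75 = 0.8835 m³/s
w_2 = (15.8 − 2.6)/2 = 6.6 m; q_2 = 0.39 × 1.80 × 6.6 = 4.633 m³/s
w_3 = (22.6 − 12.1)/2 = 5.25 m; q_3 = 0.34 × 2.00 × 5.25 = 3.570 m³/s
w_4 = (25.2 − 15.8)/2 = 4.7 m; q_4 = 0.41 × 1.69 × 4.7 = 3.257 m³/s
w_5 = (27.1 − 22.6)/2 = 2.25 m; q_5 = 0.18 × 0.72 × 2.25 = 0.2916 m³/s
w_6 = (27.1 − 25.2)/2 = 0.95 m; q_6 = 0.21 × 0.50 × 0.95 = 0.09975 m³/s
Q = Σ qᵢ = 12.73 m³/s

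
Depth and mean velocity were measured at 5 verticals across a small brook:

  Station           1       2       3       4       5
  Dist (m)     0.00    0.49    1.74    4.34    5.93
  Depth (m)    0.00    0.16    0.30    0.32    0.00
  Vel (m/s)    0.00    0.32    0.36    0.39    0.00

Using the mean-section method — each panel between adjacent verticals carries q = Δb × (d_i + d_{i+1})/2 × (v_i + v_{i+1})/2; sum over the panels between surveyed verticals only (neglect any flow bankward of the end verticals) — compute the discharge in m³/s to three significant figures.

0.456 m³/s

Panel 1-2: Δb = 0.49 m, d̄ = (0.00+0.16)/2 = 0.08, v̄ = (0.00+0.32)/2 = 0.16 → q = 0.49×0.08×0.16 = 0.006272 m³/s
Panel 2-3: Δb = 1.25 m, d̄ = (0.16+0.30)/2 = 0.23, v̄ = (0.32+0.36)/2 = 0.34 → q = 1.25×0.23×0.34 = 0.09775 m³/s
Panel 3-4: Δb = 2.6 m, d̄ = (0.30+0.32)/2 = 0.31, v̄ = (0.36+0.39)/2 = 0.375 → q = 2.6×0.31×0.375 = 0.3023 m³/s
Panel 4-5: Δb = 1.59 m, d̄ = (0.32+0.00)/2 = 0.16, v̄ = (0.39+0.00)/2 = 0.195 → q = 1.59×0.16×0.195 = 0.04961 m³/s
Q = Σ q = 0.4559 m³/s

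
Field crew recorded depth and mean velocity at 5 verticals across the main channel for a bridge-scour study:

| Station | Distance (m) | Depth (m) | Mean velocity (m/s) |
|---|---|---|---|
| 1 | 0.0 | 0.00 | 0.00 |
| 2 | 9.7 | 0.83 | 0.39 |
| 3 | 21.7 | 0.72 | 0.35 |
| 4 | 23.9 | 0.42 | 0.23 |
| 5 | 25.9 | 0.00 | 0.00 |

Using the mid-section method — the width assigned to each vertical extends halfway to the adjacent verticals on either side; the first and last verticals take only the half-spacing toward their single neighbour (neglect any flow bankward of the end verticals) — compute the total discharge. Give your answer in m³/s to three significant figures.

5.50 m³/s

w_2 = (21.7 − 0.0)/2 = 10.85 m; q_2 = 0.39 × 0.83 × 10.85 = 3.512 m³/s
w_3 = (23.9 − 9.7)/2 = 7.1 m; q_3 = 0.35 × 0.72 × 7.1 = 1.789 m³/s
w_4 = (25.9 − 21.7)/2 = 2.1 m; q_4 = 0.23 × 0.42 × 2.1 = 0.2029 m³/s
Stations 1, 5 contribute zero (depth or velocity is 0).
Q = Σ qᵢ = 5.504 m³/s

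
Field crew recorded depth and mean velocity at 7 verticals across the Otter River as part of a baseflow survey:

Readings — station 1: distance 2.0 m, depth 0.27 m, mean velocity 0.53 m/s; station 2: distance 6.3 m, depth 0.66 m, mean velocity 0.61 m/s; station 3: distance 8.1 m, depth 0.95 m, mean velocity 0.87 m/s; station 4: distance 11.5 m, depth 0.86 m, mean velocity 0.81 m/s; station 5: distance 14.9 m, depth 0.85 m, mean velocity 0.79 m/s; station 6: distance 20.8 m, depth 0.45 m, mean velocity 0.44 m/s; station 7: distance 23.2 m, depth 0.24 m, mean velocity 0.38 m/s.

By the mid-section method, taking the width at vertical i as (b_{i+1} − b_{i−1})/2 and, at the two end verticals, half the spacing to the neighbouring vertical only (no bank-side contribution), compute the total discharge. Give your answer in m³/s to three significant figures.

w_1 = (6.3 − 2.0)/2 = 2.15 m; q_1 = 0.53 × 0.27 × 2.15 = 0.3077 m³/s
w_2 = (8.1 − 2.0)/2 = 3.05 m; q_2 = 0.61 × 0.66 × 3.05 = 1.228 m³/s
w_3 = (11.5 − 6.3)/2 = 2.6 m; q_3 = 0.87 × 0.95 × 2.6 = 2.149 m³/s
w_4 = (14.9 − 8.1)/2 = 3.4 m; q_4 = 0.81 × 0.86 × 3.4 = 2.368 m³/s
w_5 = (20.8 − 11.5)/2 = 4.65 m; q_5 = 0.79 × 0.85 × 4.65 = 3.122 m³/s
w_6 = (23.2 − 14.9)/2 = 4.15 m; q_6 = 0.44 × 0.45 × 4.15 = 0.8217 m³/s
w_7 = (23.2 − 20.8)/2 = 1.2 m; q_7 = 0.38 × 0.24 × 1.2 = 0.1094 m³/s
Q = Σ qᵢ = 10.11 m³/s

10.1 m³/s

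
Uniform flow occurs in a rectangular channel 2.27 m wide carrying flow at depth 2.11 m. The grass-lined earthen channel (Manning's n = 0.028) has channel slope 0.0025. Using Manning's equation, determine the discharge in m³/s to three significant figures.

A = b·y = 2.27 × 2.11 = 4.790 m²
P = b + 2y = 2.27 + 2×2.11 = 6.490 m
R = A/P = 4.790/6.490 = 0.7380 m
Q = (1/n)·A·R^(2/3)·S^(1/2) = (1/0.028) × 4.790 × 0.7380^(2/3) × 0.0025^(1/2) = 6.985 m³/s

6.98 m³/s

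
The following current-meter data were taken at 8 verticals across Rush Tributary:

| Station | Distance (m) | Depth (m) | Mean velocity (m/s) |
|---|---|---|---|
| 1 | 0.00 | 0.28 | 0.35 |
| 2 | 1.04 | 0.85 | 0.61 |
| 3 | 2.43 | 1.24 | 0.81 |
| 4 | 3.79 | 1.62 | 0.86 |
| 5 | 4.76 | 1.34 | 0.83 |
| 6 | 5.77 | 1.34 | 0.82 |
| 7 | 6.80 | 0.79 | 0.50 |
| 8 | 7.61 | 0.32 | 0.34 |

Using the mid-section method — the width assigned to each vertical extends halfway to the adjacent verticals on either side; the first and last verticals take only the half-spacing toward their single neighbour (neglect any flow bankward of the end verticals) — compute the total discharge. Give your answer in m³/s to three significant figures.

w_1 = (1.04 − 0.00)/2 = 0.52 m; q_1 = 0.35 × 0.28 × 0.52 = 0.05096 m³/s
w_2 = (2.43 − 0.00)/2 = 1.215 m; q_2 = 0.61 × 0.85 × 1.215 = 0.6300 m³/s
w_3 = (3.79 − 1.04)/2 = 1.375 m; q_3 = 0.81 × 1.24 × 1.375 = 1.381 m³/s
w_4 = (4.76 − 2.43)/2 = 1.165 m; q_4 = 0.86 × 1.62 × 1.165 = 1.623 m³/s
w_5 = (5.77 − 3.79)/2 = 0.99 m; q_5 = 0.83 × 1.34 × 0.99 = 1.101 m³/s
w_6 = (6.80 − 4.76)/2 = 1.02 m; q_6 = 0.82 × 1.34 × 1.02 = 1.121 m³/s
w_7 = (7.61 − 5.77)/2 = 0.92 m; q_7 = 0.50 × 0.79 × 0.92 = 0.3634 m³/s
w_8 = (7.61 − 6.80)/2 = 0.405 m; q_8 = 0.34 × 0.32 × 0.405 = 0.04406 m³/s
Q = Σ qᵢ = 6.314 m³/s

6.31 m³/s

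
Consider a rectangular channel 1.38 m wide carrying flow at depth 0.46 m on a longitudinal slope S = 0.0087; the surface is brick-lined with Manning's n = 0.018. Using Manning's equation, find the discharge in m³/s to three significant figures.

A = b·y = 1.38 × 0.46 = 0.6348 m²
P = b + 2y = 1.38 + 2×0.46 = 2.300 m
R = A/P = 0.6348/2.300 = 0.2760 m
Q = (1/n)·A·R^(2/3)·S^(1/2) = (1/0.018) × 0.6348 × 0.2760^(2/3) × 0.0087^(1/2) = 1.394 m³/s

1.39 m³/s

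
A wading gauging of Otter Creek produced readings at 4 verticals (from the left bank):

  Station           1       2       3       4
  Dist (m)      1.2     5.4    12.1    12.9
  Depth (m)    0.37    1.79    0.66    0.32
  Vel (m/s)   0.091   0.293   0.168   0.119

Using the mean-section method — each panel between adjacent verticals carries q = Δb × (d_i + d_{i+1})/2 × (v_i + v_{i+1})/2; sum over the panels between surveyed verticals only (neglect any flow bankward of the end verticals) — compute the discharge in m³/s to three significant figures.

Panel 1-2: Δb = 4.2 m, d̄ = (0.37+1.79)/2 = 1.08, v̄ = (0.091+0.293)/2 = 0.192 → q = 4.2×1.08×0.192 = 0.8709 m³/s
Panel 2-3: Δb = 6.7 m, d̄ = (1.79+0.66)/2 = 1.225, v̄ = (0.293+0.168)/2 = 0.2305 → q = 6.7×1.225×0.2305 = 1.892 m³/s
Panel 3-4: Δb = 0.8 m, d̄ = (0.66+0.32)/2 = 0.49, v̄ = (0.168+0.119)/2 = 0.1435 → q = 0.8×0.49×0.1435 = 0.05625 m³/s
Q = Σ q = 2.819 m³/s

2.82 m³/s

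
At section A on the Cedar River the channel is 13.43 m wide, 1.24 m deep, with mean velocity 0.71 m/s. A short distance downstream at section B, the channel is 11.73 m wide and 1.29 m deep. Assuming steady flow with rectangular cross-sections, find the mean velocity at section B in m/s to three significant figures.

0.781 m/s

Q = A₁V₁ = (13.43×1.24) × 0.71 = 11.82 m³/s
A₂ = 11.73 × 1.29 = 15.13 m²
V₂ = Q/A₂ = 11.82/15.13 = 0.7814 m/s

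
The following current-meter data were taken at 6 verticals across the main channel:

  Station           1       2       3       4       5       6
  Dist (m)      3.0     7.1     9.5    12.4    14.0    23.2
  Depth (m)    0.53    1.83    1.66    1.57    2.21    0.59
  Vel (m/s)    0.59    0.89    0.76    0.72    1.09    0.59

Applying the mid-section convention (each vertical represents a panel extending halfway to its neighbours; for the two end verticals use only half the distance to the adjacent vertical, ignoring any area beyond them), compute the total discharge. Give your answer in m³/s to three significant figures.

26.4 m³/s

w_1 = (7.1 − 3.0)/2 = 2.05 m; q_1 = 0.59 × 0.53 × 2.05 = 0.6410 m³/s
w_2 = (9.5 − 3.0)/2 = 3.25 m; q_2 = 0.89 × 1.83 × 3.25 = 5.293 m³/s
w_3 = (12.4 − 7.1)/2 = 2.65 m; q_3 = 0.76 × 1.66 × 2.65 = 3.343 m³/s
w_4 = (14.0 − 9.5)/2 = 2.25 m; q_4 = 0.72 × 1.57 × 2.25 = 2.543 m³/s
w_5 = (23.2 − 12.4)/2 = 5.4 m; q_5 = 1.09 × 2.21 × 5.4 = 13.01 m³/s
w_6 = (23.2 − 14.0)/2 = 4.6 m; q_6 = 0.59 × 0.59 × 4.6 = 1.601 m³/s
Q = Σ qᵢ = 26.43 m³/s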